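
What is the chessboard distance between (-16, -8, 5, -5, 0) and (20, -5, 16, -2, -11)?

max(|x_i - y_i|) = max(|-16 - 20|, |-8 - (-5)|, |5 - 16|, |-5 - (-2)|, |0 - (-11)|) = max(36, 3, 11, 3, 11) = 36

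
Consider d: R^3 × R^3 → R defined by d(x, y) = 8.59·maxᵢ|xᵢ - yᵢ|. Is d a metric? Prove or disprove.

Yes. The L∞ (Chebyshev) norm induces a metric on R^3, and multiplying a metric by a positive constant 8.59 > 0 preserves all four axioms: non-negativity (8.59·||x-y|| ≥ 0), identity (8.59·||x-y|| = 0 ⟺ ||x-y|| = 0 ⟺ x = y), symmetry (||x-y|| = ||y-x||), and the triangle inequality (8.59·||x-z|| ≤ 8.59·||x-y|| + 8.59·||y-z||). So d is a metric.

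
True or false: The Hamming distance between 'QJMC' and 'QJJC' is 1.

Differing positions: 3. Hamming distance = 1, so the claim is true.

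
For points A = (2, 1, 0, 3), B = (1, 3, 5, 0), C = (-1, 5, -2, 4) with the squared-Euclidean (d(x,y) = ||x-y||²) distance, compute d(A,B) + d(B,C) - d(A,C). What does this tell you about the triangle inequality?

d(A,B) = 1² + 2² + 5² + 3² = 39, d(B,C) = 2² + 2² + 7² + 4² = 73, d(A,C) = 3² + 4² + 2² + 1² = 30.
d(A,B) + d(B,C) - d(A,C) = 39 + 73 - 30 = 112 - 30 = 82. This is ≥ 0, so the triangle inequality holds for these points.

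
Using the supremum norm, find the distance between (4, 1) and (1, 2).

max(|x_i - y_i|) = max(|4 - 1|, |1 - 2|) = max(3, 1) = 3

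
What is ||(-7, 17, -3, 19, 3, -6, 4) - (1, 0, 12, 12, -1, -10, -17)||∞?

max(|x_i - y_i|) = max(|-7 - 1|, |17 - 0|, |-3 - 12|, |19 - 12|, |3 - (-1)|, |-6 - (-10)|, |4 - (-17)|) = max(8, 17, 15, 7, 4, 4, 21) = 21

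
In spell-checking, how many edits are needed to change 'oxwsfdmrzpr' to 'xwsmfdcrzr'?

Let D[i][j] be the edit distance between the first i characters of 'oxwsfdmrzpr' and the first j characters of 'xwsmfdcrzr', with D[i][0] = i, D[0][j] = j, and D[i][j] = D[i-1][j-1] if the characters match, else 1 + min(D[i-1][j], D[i][j-1], D[i-1][j-1]). Filling the table (rows: prefixes of 'oxwsfdmrzpr', columns: prefixes of 'xwsmfdcrzr'):
     ε  x  w  s  m  f  d  c  r  z  r
  ε  0  1  2  3  4  5  6  7  8  9 10
  o  1  1  2  3  4  5  6  7  8  9 10
  x  2  1  2  3  4  5  6  7  8  9 10
  w  3  2  1  2  3  4  5  6  7  8  9
  s  4  3  2  1  2  3  4  5  6  7  8
  f  5  4  3  2  2  2  3  4  5  6  7
  d  6  5  4  3  3  3  2  3  4  5  6
  m  7  6  5  4  3  4  3  3  4  5  6
  r  8  7  6  5  4  4  4  4  3  4  5
  z  9  8  7  6  5  5  5  5  4  3  4
  p 10  9  8  7  6  6  6  6  5  4  4
  r 11 10  9  8  7  7  7  7  6  5  4
The bottom-right entry gives D[11][10] = 4, so no sequence of fewer than 4 edits works. Backtracking through the table gives one optimal edit sequence (4 edits):
  oxwsfdmrzpr → xwsfdmrzpr (del o @1)
  xwsfdmrzpr → xwsmfdmrzpr (ins m @4)
  xwsmfdmrzpr → xwsmfdcrzpr (sub m→c @7)
  xwsmfdcrzpr → xwsmfdcrzr (del p @10)
Edit distance = 4.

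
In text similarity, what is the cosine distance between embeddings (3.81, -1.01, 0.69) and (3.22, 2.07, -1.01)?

With u = (3.81, -1.01, 0.69), v = (3.22, 2.07, -1.01):
u·v = 3.81·3.22 + (-1.01)·2.07 + 0.69·(-1.01) = 12.2682 + (-2.0907) + (-0.6969) = 9.4806.
|u| = √(3.81² + (-1.01)² + 0.69²) = √(14.5161 + 1.0201 + 0.4761) = √16.0123, |v| = √(3.22² + 2.07² + (-1.01)²) = √(10.3684 + 4.2849 + 1.0201) = √15.6734.
cos θ = (u·v)/(|u||v|) = 9.4806/(√16.0123·√15.6734) ≈ 0.5984
Cosine distance = 1 - cos θ ≈ 1 - 0.5984 = 0.4016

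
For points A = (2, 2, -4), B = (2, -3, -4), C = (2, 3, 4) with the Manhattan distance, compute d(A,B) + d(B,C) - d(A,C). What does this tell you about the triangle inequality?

d(A,B) = 0 + 5 + 0 = 5, d(B,C) = 0 + 6 + 8 = 14, d(A,C) = 0 + 1 + 8 = 9.
d(A,B) + d(B,C) - d(A,C) = 5 + 14 - 9 = 19 - 9 = 10. This is ≥ 0, so the triangle inequality holds for these points.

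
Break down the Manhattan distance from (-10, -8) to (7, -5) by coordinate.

Σ|x_i - y_i| = |-10 - 7| + |-8 - (-5)| = 17 + 3 = 20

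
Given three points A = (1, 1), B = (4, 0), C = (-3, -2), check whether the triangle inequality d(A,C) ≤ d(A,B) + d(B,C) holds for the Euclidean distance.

d(A,B) = √(3² + 1²) = √10 ≈ 3.1623, d(B,C) = √(7² + 2²) = √53 ≈ 7.2801, d(A,C) = √(4² + 3²) = √25 = 5.
d(A,C) = 5 ≤ 3.1623 + 7.2801 = 10.4424. Triangle inequality is satisfied.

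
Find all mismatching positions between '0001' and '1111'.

Differing positions: 1, 2, 3. Hamming distance = 3.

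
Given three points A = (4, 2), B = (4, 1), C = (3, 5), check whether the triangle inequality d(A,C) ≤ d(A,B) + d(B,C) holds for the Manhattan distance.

d(A,B) = 0 + 1 = 1, d(B,C) = 1 + 4 = 5, d(A,C) = 1 + 3 = 4.
d(A,C) = 4 ≤ 1 + 5 = 6. Triangle inequality is satisfied.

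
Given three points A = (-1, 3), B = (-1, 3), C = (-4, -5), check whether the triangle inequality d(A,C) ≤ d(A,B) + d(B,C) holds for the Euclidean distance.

d(A,B) = √(0² + 0²) = √0 = 0, d(B,C) = √(3² + 8²) = √73 ≈ 8.544, d(A,C) = √(3² + 8²) = √73 ≈ 8.544.
d(A,C) ≈ 8.544 ≤ 0 + 8.544 = 8.544. Triangle inequality is satisfied.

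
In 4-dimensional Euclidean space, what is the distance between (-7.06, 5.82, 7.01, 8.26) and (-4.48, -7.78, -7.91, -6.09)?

√(Σ(x_i - y_i)²) = √((-7.06 - (-4.48))² + (5.82 - (-7.78))² + (7.01 - (-7.91))² + (8.26 - (-6.09))²)
= √((-2.58)² + 13.6² + 14.92² + 14.35²) = √(6.6564 + 184.96 + 222.6064 + 205.9225) = √620.1453 ≈ 24.9027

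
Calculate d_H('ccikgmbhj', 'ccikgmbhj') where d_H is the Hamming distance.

Differing positions: none. Hamming distance = 0.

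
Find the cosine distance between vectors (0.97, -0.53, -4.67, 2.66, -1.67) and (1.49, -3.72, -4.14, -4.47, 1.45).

With u = (0.97, -0.53, -4.67, 2.66, -1.67), v = (1.49, -3.72, -4.14, -4.47, 1.45):
u·v = 0.97·1.49 + (-0.53)·(-3.72) + (-4.67)·(-4.14) + 2.66·(-4.47) + (-1.67)·1.45 = 1.4453 + 1.9716 + 19.3338 + (-11.8902) + (-2.4215) = 8.439.
|u| = √(0.97² + (-0.53)² + (-4.67)² + 2.66² + (-1.67)²) = √(0.9409 + 0.2809 + 21.8089 + 7.0756 + 2.7889) = √32.8952, |v| = √(1.49² + (-3.72)² + (-4.14)² + (-4.47)² + 1.45²) = √(2.2201 + 13.8384 + 17.1396 + 19.9809 + 2.1025) = √55.2815.
cos θ = (u·v)/(|u||v|) = 8.439/(√32.8952·√55.2815) ≈ 0.1979
Cosine distance = 1 - cos θ ≈ 1 - 0.1979 = 0.8021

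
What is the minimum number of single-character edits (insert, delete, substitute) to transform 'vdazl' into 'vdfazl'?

Let D[i][j] be the edit distance between the first i characters of 'vdazl' and the first j characters of 'vdfazl', with D[i][0] = i, D[0][j] = j, and D[i][j] = D[i-1][j-1] if the characters match, else 1 + min(D[i-1][j], D[i][j-1], D[i-1][j-1]). Filling the table (rows: prefixes of 'vdazl', columns: prefixes of 'vdfazl'):
     ε  v  d  f  a  z  l
  ε  0  1  2  3  4  5  6
  v  1  0  1  2  3  4  5
  d  2  1  0  1  2  3  4
  a  3  2  1  1  1  2  3
  z  4  3  2  2  2  1  2
  l  5  4  3  3  3  2  1
The bottom-right entry gives D[5][6] = 1, so no sequence of fewer than 1 edit works. Backtracking through the table gives one optimal edit sequence (1 edit):
  vdazl → vdfazl (ins f @3)
Edit distance = 1.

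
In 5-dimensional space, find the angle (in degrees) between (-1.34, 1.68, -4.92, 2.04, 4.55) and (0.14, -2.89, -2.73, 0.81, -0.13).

With u = (-1.34, 1.68, -4.92, 2.04, 4.55), v = (0.14, -2.89, -2.73, 0.81, -0.13):
u·v = (-1.34)·0.14 + 1.68·(-2.89) + (-4.92)·(-2.73) + 2.04·0.81 + 4.55·(-0.13) = (-0.1876) + (-4.8552) + 13.4316 + 1.6524 + (-0.5915) = 9.4497.
|u| = √((-1.34)² + 1.68² + (-4.92)² + 2.04² + 4.55²) = √(1.7956 + 2.8224 + 24.2064 + 4.1616 + 20.7025) = √53.6885, |v| = √(0.14² + (-2.89)² + (-2.73)² + 0.81² + (-0.13)²) = √(0.0196 + 8.3521 + 7.4529 + 0.6561 + 0.0169) = √16.4976.
cos θ = (u·v)/(|u||v|) = 9.4497/(√53.6885·√16.4976) ≈ 0.317517
θ = arccos(0.317517) ≈ 71.49°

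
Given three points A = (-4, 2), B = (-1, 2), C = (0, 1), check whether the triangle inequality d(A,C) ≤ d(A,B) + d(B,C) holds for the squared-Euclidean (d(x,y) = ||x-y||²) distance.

d(A,B) = 3² + 0² = 9, d(B,C) = 1² + 1² = 2, d(A,C) = 4² + 1² = 17.
d(A,C) = 17 > 9 + 2 = 11. Triangle inequality is VIOLATED. (Squared-Euclidean is not a metric — this is a counterexample.)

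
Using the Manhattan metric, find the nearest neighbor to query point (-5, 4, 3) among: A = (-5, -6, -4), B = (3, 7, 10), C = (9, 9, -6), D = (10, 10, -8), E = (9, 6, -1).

Distances: d(A) = 17, d(B) = 18, d(C) = 28, d(D) = 32, d(E) = 20. Nearest: A = (-5, -6, -4) with distance 17.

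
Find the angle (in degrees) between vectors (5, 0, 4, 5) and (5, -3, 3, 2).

With u = (5, 0, 4, 5), v = (5, -3, 3, 2):
u·v = 5·5 + 0·(-3) + 4·3 + 5·2 = 25 + 0 + 12 + 10 = 47.
|u| = √(5² + 0² + 4² + 5²) = √66, |v| = √(5² + (-3)² + 3² + 2²) = √47, so |u||v| = √(66·47) = √3102.
cos θ = (u·v)/(|u||v|) = 47/√3102 ≈ 0.843873
θ = arccos(0.843873) ≈ 32.45°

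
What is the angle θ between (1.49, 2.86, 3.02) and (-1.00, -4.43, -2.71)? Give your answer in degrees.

With u = (1.49, 2.86, 3.02), v = (-1.00, -4.43, -2.71):
u·v = 1.49·(-1) + 2.86·(-4.43) + 3.02·(-2.71) = (-1.49) + (-12.6698) + (-8.1842) = -22.344.
|u| = √(1.49² + 2.86² + 3.02²) = √(2.2201 + 8.1796 + 9.1204) = √19.5201, |v| = √((-1)² + (-4.43)² + (-2.71)²) = √(1 + 19.6249 + 7.3441) = √27.969.
cos θ = (u·v)/(|u||v|) = -22.344/(√19.5201·√27.969) ≈ -0.956272
θ = arccos(-0.956272) ≈ 162.99°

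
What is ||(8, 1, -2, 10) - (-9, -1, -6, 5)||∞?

max(|x_i - y_i|) = max(|8 - (-9)|, |1 - (-1)|, |-2 - (-6)|, |10 - 5|) = max(17, 2, 4, 5) = 17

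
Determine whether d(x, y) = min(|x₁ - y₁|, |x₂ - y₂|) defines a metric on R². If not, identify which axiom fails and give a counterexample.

No. d fails identity of indiscernibles: take x = (2, 0) and y = (2, 7). Then d(x,y) = min(|2 - 2|, |0 - 7|) = min(0, 7) = 0, yet x ≠ y.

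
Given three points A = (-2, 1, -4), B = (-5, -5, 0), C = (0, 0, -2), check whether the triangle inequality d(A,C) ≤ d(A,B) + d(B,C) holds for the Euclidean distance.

d(A,B) = √(3² + 6² + 4²) = √61 ≈ 7.8102, d(B,C) = √(5² + 5² + 2²) = √54 ≈ 7.3485, d(A,C) = √(2² + 1² + 2²) = √9 = 3.
d(A,C) = 3 ≤ 7.8102 + 7.3485 = 15.1587. Triangle inequality is satisfied.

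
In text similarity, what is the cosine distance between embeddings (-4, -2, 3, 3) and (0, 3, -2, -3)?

With u = (-4, -2, 3, 3), v = (0, 3, -2, -3):
u·v = (-4)·0 + (-2)·3 + 3·(-2) + 3·(-3) = 0 + (-6) + (-6) + (-9) = -21.
|u| = √((-4)² + (-2)² + 3² + 3²) = √38, |v| = √(0² + 3² + (-2)² + (-3)²) = √22, so |u||v| = √(38·22) = √836.
cos θ = (u·v)/(|u||v|) = -21/√836 ≈ -0.7263
Cosine distance = 1 - cos θ ≈ 1 - (-0.7263) = 1.7263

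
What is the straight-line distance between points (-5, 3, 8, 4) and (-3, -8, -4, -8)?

√(Σ(x_i - y_i)²) = √((-5 - (-3))² + (3 - (-8))² + (8 - (-4))² + (4 - (-8))²)
= √((-2)² + 11² + 12² + 12²) = √(4 + 121 + 144 + 144) = √413 ≈ 20.3224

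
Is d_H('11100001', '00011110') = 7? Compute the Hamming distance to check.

Differing positions: 1, 2, 3, 4, 5, 6, 7, 8. Hamming distance = 8, so the claim that d_H = 7 is false.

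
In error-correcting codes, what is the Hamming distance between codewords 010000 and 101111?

Differing positions: 1, 2, 3, 4, 5, 6. Hamming distance = 6.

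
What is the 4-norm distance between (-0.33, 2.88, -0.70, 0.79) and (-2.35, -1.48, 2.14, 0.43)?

(Σ|x_i - y_i|^4)^(1/4) = (|-0.33 - (-2.35)|^4 + |2.88 - (-1.48)|^4 + |-0.7 - 2.14|^4 + |0.79 - 0.43|^4)^(1/4)
= (2.02^4 + 4.36^4 + 2.84^4 + 0.36^4)^(1/4) ≈ (16.6497 + 361.3649 + 65.0539 + 0.0168)^(1/4) = (443.0853)^(1/4) ≈ 4.588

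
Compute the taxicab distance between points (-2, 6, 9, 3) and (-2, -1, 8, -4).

Σ|x_i - y_i| = |-2 - (-2)| + |6 - (-1)| + |9 - 8| + |3 - (-4)| = 0 + 7 + 1 + 7 = 15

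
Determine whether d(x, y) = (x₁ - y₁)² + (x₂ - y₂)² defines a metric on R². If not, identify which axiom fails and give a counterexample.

No. The squared Euclidean distance fails the triangle inequality. Counterexample: x = (0, 0), y = (2, 3), z = (4, 6). d(x,z) = 4² + 6² = 52, but d(x,y) + d(y,z) = (2² + 3²) + (2² + 3²) = 13 + 13 = 26. Since 52 > 26, the triangle inequality is violated. (Note: √d, the ordinary Euclidean distance, IS a metric.)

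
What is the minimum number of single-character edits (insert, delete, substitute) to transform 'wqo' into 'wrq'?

Let D[i][j] be the edit distance between the first i characters of 'wqo' and the first j characters of 'wrq', with D[i][0] = i, D[0][j] = j, and D[i][j] = D[i-1][j-1] if the characters match, else 1 + min(D[i-1][j], D[i][j-1], D[i-1][j-1]). Filling the table (rows: prefixes of 'wqo', columns: prefixes of 'wrq'):
     ε  w  r  q
  ε  0  1  2  3
  w  1  0  1  2
  q  2  1  1  1
  o  3  2  2  2
The bottom-right entry gives D[3][3] = 2, so no sequence of fewer than 2 edits works. Backtracking through the table gives one optimal edit sequence (2 edits):
  wqo → wro (sub q→r @2)
  wro → wrq (sub o→q @3)
Edit distance = 2.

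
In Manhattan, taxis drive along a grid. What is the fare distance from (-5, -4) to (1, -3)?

Σ|x_i - y_i| = |-5 - 1| + |-4 - (-3)| = 6 + 1 = 7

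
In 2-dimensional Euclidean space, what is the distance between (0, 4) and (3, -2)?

√(Σ(x_i - y_i)²) = √((0 - 3)² + (4 - (-2))²)
= √((-3)² + 6²) = √(9 + 36) = √45 ≈ 6.7082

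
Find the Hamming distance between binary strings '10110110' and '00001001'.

Differing positions: 1, 3, 4, 5, 6, 7, 8. Hamming distance = 7.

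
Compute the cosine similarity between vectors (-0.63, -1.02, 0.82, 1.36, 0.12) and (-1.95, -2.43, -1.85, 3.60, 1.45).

With u = (-0.63, -1.02, 0.82, 1.36, 0.12), v = (-1.95, -2.43, -1.85, 3.60, 1.45):
u·v = (-0.63)·(-1.95) + (-1.02)·(-2.43) + 0.82·(-1.85) + 1.36·3.6 + 0.12·1.45 = 1.2285 + 2.4786 + (-1.517) + 4.896 + 0.174 = 7.2601.
|u| = √((-0.63)² + (-1.02)² + 0.82² + 1.36² + 0.12²) = √(0.3969 + 1.0404 + 0.6724 + 1.8496 + 0.0144) = √3.9737, |v| = √((-1.95)² + (-2.43)² + (-1.85)² + 3.6² + 1.45²) = √(3.8025 + 5.9049 + 3.4225 + 12.96 + 2.1025) = √28.1924.
cos θ = (u·v)/(|u||v|) = 7.2601/(√3.9737·√28.1924) ≈ 0.6859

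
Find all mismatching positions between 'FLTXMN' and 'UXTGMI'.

Differing positions: 1, 2, 4, 6. Hamming distance = 4.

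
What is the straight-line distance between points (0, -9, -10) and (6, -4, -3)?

√(Σ(x_i - y_i)²) = √((0 - 6)² + (-9 - (-4))² + (-10 - (-3))²)
= √((-6)² + (-5)² + (-7)²) = √(36 + 25 + 49) = √110 ≈ 10.4881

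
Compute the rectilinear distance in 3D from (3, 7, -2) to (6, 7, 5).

Σ|x_i - y_i| = |3 - 6| + |7 - 7| + |-2 - 5| = 3 + 0 + 7 = 10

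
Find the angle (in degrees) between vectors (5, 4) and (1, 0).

With u = (5, 4), v = (1, 0):
u·v = 5·1 + 4·0 = 5 + 0 = 5.
|u| = √(5² + 4²) = √41, |v| = √(1² + 0²) = √1, so |u||v| = √(41·1) = √41.
cos θ = (u·v)/(|u||v|) = 5/√41 ≈ 0.780869
θ = arccos(0.780869) ≈ 38.66°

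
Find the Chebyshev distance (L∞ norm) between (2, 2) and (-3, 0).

max(|x_i - y_i|) = max(|2 - (-3)|, |2 - 0|) = max(5, 2) = 5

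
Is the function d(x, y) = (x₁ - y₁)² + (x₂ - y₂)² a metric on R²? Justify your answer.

No. The squared Euclidean distance fails the triangle inequality. Counterexample: x = (0, 0), y = (2, 1), z = (4, 2). d(x,z) = 4² + 2² = 20, but d(x,y) + d(y,z) = (2² + 1²) + (2² + 1²) = 5 + 5 = 10. Since 20 > 10, the triangle inequality is violated. (Note: √d, the ordinary Euclidean distance, IS a metric.)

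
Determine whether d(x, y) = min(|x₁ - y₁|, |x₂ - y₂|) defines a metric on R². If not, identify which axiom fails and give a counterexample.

No. d fails identity of indiscernibles: take x = (1, 0) and y = (1, 6). Then d(x,y) = min(|1 - 1|, |0 - 6|) = min(0, 6) = 0, yet x ≠ y.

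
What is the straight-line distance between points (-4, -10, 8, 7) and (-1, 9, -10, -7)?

√(Σ(x_i - y_i)²) = √((-4 - (-1))² + (-10 - 9)² + (8 - (-10))² + (7 - (-7))²)
= √((-3)² + (-19)² + 18² + 14²) = √(9 + 361 + 324 + 196) = √890 ≈ 29.8329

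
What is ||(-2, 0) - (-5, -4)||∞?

max(|x_i - y_i|) = max(|-2 - (-5)|, |0 - (-4)|) = max(3, 4) = 4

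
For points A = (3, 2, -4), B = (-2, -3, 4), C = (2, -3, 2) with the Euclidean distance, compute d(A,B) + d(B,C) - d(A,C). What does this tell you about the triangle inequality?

d(A,B) = √(5² + 5² + 8²) = √114 ≈ 10.6771, d(B,C) = √(4² + 0² + 2²) = √20 ≈ 4.4721, d(A,C) = √(1² + 5² + 6²) = √62 ≈ 7.874.
d(A,B) + d(B,C) - d(A,C) = 10.6771 + 4.4721 - 7.874 = 15.1492 - 7.874 = 7.2752 (to 4 decimal places). This is ≥ 0, so the triangle inequality holds for these points.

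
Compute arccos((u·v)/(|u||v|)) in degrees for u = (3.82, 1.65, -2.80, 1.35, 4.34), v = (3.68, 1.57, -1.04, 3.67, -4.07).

With u = (3.82, 1.65, -2.80, 1.35, 4.34), v = (3.68, 1.57, -1.04, 3.67, -4.07):
u·v = 3.82·3.68 + 1.65·1.57 + (-2.8)·(-1.04) + 1.35·3.67 + 4.34·(-4.07) = 14.0576 + 2.5905 + 2.912 + 4.9545 + (-17.6638) = 6.8508.
|u| = √(3.82² + 1.65² + (-2.8)² + 1.35² + 4.34²) = √(14.5924 + 2.7225 + 7.84 + 1.8225 + 18.8356) = √45.813, |v| = √(3.68² + 1.57² + (-1.04)² + 3.67² + (-4.07)²) = √(13.5424 + 2.4649 + 1.0816 + 13.4689 + 16.5649) = √47.1227.
cos θ = (u·v)/(|u||v|) = 6.8508/(√45.813·√47.1227) ≈ 0.147446
θ = arccos(0.147446) ≈ 81.52°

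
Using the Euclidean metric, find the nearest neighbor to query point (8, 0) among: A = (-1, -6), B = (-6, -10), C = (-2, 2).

Distances: d(A) ≈ 10.8167, d(B) ≈ 17.2047, d(C) ≈ 10.198. Nearest: C = (-2, 2) with distance 10.198.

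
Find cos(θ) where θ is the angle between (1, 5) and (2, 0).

With u = (1, 5), v = (2, 0):
u·v = 1·2 + 5·0 = 2 + 0 = 2.
|u| = √(1² + 5²) = √26, |v| = √(2² + 0²) = √4, so |u||v| = √(26·4) = √104.
cos θ = (u·v)/(|u||v|) = 2/√104 ≈ 0.1961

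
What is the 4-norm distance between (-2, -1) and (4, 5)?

(Σ|x_i - y_i|^4)^(1/4) = (|-2 - 4|^4 + |-1 - 5|^4)^(1/4)
= (6^4 + 6^4)^(1/4) = (1296 + 1296)^(1/4) = (2592)^(1/4) ≈ 7.1352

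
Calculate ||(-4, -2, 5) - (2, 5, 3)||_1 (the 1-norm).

Σ|x_i - y_i| = |-4 - 2| + |-2 - 5| + |5 - 3| = 6 + 7 + 2 = 15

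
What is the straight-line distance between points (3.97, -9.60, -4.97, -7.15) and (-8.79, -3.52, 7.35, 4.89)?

√(Σ(x_i - y_i)²) = √((3.97 - (-8.79))² + (-9.6 - (-3.52))² + (-4.97 - 7.35)² + (-7.15 - 4.89)²)
= √(12.76² + (-6.08)² + (-12.32)² + (-12.04)²) = √(162.8176 + 36.9664 + 151.7824 + 144.9616) = √496.528 ≈ 22.2829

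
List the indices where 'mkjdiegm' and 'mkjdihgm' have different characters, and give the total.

Differing positions: 6. Hamming distance = 1.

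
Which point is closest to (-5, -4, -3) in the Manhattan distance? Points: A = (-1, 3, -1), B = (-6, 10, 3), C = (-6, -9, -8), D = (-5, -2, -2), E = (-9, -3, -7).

Distances: d(A) = 13, d(B) = 21, d(C) = 11, d(D) = 3, d(E) = 9. Nearest: D = (-5, -2, -2) with distance 3.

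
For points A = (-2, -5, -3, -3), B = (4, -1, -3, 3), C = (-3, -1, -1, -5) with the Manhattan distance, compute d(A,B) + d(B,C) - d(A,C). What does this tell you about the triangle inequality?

d(A,B) = 6 + 4 + 0 + 6 = 16, d(B,C) = 7 + 0 + 2 + 8 = 17, d(A,C) = 1 + 4 + 2 + 2 = 9.
d(A,B) + d(B,C) - d(A,C) = 16 + 17 - 9 = 33 - 9 = 24. This is ≥ 0, so the triangle inequality holds for these points.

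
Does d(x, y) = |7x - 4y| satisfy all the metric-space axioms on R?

No. d fails symmetry: d(7, 2) = |7·7 - 4·2| = |41| = 41, but d(2, 7) = |7·2 - 4·7| = |-14| = 14. Since 41 ≠ 14, d(x,y) ≠ d(y,x) in general.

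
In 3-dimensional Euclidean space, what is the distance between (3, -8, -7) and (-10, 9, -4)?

√(Σ(x_i - y_i)²) = √((3 - (-10))² + (-8 - 9)² + (-7 - (-4))²)
= √(13² + (-17)² + (-3)²) = √(169 + 289 + 9) = √467 ≈ 21.6102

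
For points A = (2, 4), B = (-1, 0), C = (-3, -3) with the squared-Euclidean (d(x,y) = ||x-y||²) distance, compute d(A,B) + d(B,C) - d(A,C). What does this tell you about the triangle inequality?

d(A,B) = 3² + 4² = 25, d(B,C) = 2² + 3² = 13, d(A,C) = 5² + 7² = 74.
d(A,B) + d(B,C) - d(A,C) = 25 + 13 - 74 = 38 - 74 = -36. This is < 0, so the triangle inequality FAILS for these points (squared-Euclidean is not a metric).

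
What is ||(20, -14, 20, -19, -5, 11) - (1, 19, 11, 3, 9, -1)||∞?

max(|x_i - y_i|) = max(|20 - 1|, |-14 - 19|, |20 - 11|, |-19 - 3|, |-5 - 9|, |11 - (-1)|) = max(19, 33, 9, 22, 14, 12) = 33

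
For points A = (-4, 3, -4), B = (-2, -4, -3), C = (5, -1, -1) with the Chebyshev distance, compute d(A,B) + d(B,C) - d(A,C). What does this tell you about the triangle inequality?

d(A,B) = max(2, 7, 1) = 7, d(B,C) = max(7, 3, 2) = 7, d(A,C) = max(9, 4, 3) = 9.
d(A,B) + d(B,C) - d(A,C) = 7 + 7 - 9 = 14 - 9 = 5. This is ≥ 0, so the triangle inequality holds for these points.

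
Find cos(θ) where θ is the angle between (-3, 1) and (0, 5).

With u = (-3, 1), v = (0, 5):
u·v = (-3)·0 + 1·5 = 0 + 5 = 5.
|u| = √((-3)² + 1²) = √10, |v| = √(0² + 5²) = √25, so |u||v| = √(10·25) = √250.
cos θ = (u·v)/(|u||v|) = 5/√250 ≈ 0.3162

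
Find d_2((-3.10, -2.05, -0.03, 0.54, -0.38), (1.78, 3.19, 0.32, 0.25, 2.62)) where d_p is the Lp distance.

(Σ|x_i - y_i|^2)^(1/2) = (|-3.1 - 1.78|^2 + |-2.05 - 3.19|^2 + |-0.03 - 0.32|^2 + |0.54 - 0.25|^2 + |-0.38 - 2.62|^2)^(1/2)
= (4.88^2 + 5.24^2 + 0.35^2 + 0.29^2 + 3^2)^(1/2) = (23.8144 + 27.4576 + 0.1225 + 0.0841 + 9)^(1/2) = (60.4786)^(1/2) ≈ 7.7768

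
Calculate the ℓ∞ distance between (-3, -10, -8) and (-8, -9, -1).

max(|x_i - y_i|) = max(|-3 - (-8)|, |-10 - (-9)|, |-8 - (-1)|) = max(5, 1, 7) = 7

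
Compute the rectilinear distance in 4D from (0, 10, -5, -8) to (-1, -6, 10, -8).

Σ|x_i - y_i| = |0 - (-1)| + |10 - (-6)| + |-5 - 10| + |-8 - (-8)| = 1 + 16 + 15 + 0 = 32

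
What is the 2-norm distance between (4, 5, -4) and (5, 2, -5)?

(Σ|x_i - y_i|^2)^(1/2) = (|4 - 5|^2 + |5 - 2|^2 + |-4 - (-5)|^2)^(1/2)
= (1^2 + 3^2 + 1^2)^(1/2) = (1 + 9 + 1)^(1/2) = (11)^(1/2) ≈ 3.3166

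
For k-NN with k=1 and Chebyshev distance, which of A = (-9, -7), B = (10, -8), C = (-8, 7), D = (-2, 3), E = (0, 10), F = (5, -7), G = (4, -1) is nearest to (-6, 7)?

Distances: d(A) = 14, d(B) = 16, d(C) = 2, d(D) = 4, d(E) = 6, d(F) = 14, d(G) = 10. Nearest: C = (-8, 7) with distance 2.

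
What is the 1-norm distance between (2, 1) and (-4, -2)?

Σ|x_i - y_i| = |2 - (-4)| + |1 - (-2)| = 6 + 3 = 9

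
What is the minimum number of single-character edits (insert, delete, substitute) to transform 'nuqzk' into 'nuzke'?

Let D[i][j] be the edit distance between the first i characters of 'nuqzk' and the first j characters of 'nuzke', with D[i][0] = i, D[0][j] = j, and D[i][j] = D[i-1][j-1] if the characters match, else 1 + min(D[i-1][j], D[i][j-1], D[i-1][j-1]). Filling the table (rows: prefixes of 'nuqzk', columns: prefixes of 'nuzke'):
     ε  n  u  z  k  e
  ε  0  1  2  3  4  5
  n  1  0  1  2  3  4
  u  2  1  0  1  2  3
  q  3  2  1  1  2  3
  z  4  3  2  1  2  3
  k  5  4  3  2  1  2
The bottom-right entry gives D[5][5] = 2, so no sequence of fewer than 2 edits works. Backtracking through the table gives one optimal edit sequence (2 edits):
  nuqzk → nuzk (del q @3)
  nuzk → nuzke (ins e @5)
Edit distance = 2.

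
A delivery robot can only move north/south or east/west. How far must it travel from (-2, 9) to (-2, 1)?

Σ|x_i - y_i| = |-2 - (-2)| + |9 - 1| = 0 + 8 = 8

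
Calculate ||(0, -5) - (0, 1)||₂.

√(Σ(x_i - y_i)²) = √((0 - 0)² + (-5 - 1)²)
= √(0² + (-6)²) = √(0 + 36) = √36 = 6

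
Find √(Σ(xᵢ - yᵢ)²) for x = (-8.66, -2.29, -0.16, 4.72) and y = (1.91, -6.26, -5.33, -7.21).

√(Σ(x_i - y_i)²) = √((-8.66 - 1.91)² + (-2.29 - (-6.26))² + (-0.16 - (-5.33))² + (4.72 - (-7.21))²)
= √((-10.57)² + 3.97² + 5.17² + 11.93²) = √(111.7249 + 15.7609 + 26.7289 + 142.3249) = √296.5396 ≈ 17.2203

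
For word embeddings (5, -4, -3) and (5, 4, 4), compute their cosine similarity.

With u = (5, -4, -3), v = (5, 4, 4):
u·v = 5·5 + (-4)·4 + (-3)·4 = 25 + (-16) + (-12) = -3.
|u| = √(5² + (-4)² + (-3)²) = √50, |v| = √(5² + 4² + 4²) = √57, so |u||v| = √(50·57) = √2850.
cos θ = (u·v)/(|u||v|) = -3/√2850 ≈ -0.0562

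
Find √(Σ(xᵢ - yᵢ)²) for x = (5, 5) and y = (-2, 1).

√(Σ(x_i - y_i)²) = √((5 - (-2))² + (5 - 1)²)
= √(7² + 4²) = √(49 + 16) = √65 ≈ 8.0623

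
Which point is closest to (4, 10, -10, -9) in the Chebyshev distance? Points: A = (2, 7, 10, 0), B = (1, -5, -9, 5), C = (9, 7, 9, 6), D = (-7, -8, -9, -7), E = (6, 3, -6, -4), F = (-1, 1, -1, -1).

Distances: d(A) = 20, d(B) = 15, d(C) = 19, d(D) = 18, d(E) = 7, d(F) = 9. Nearest: E = (6, 3, -6, -4) with distance 7.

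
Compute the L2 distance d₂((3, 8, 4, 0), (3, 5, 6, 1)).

√(Σ(x_i - y_i)²) = √((3 - 3)² + (8 - 5)² + (4 - 6)² + (0 - 1)²)
= √(0² + 3² + (-2)² + (-1)²) = √(0 + 9 + 4 + 1) = √14 ≈ 3.7417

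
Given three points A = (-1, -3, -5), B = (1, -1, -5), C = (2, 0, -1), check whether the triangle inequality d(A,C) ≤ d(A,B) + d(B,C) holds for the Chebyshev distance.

d(A,B) = max(2, 2, 0) = 2, d(B,C) = max(1, 1, 4) = 4, d(A,C) = max(3, 3, 4) = 4.
d(A,C) = 4 ≤ 2 + 4 = 6. Triangle inequality is satisfied.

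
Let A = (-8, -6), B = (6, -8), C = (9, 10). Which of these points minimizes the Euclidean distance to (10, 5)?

Distances: d(A) ≈ 21.095, d(B) ≈ 13.6015, d(C) ≈ 5.099. Nearest: C = (9, 10) with distance 5.099.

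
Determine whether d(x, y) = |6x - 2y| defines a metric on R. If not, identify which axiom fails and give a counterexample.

No. d fails symmetry: d(6, 1) = |6·6 - 2·1| = |34| = 34, but d(1, 6) = |6·1 - 2·6| = |-6| = 6. Since 34 ≠ 6, d(x,y) ≠ d(y,x) in general.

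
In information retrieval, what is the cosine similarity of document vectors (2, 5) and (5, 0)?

With u = (2, 5), v = (5, 0):
u·v = 2·5 + 5·0 = 10 + 0 = 10.
|u| = √(2² + 5²) = √29, |v| = √(5² + 0²) = √25, so |u||v| = √(29·25) = √725.
cos θ = (u·v)/(|u||v|) = 10/√725 ≈ 0.3714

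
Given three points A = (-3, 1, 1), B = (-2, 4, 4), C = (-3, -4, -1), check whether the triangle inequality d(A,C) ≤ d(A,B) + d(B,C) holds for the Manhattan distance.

d(A,B) = 1 + 3 + 3 = 7, d(B,C) = 1 + 8 + 5 = 14, d(A,C) = 0 + 5 + 2 = 7.
d(A,C) = 7 ≤ 7 + 14 = 21. Triangle inequality is satisfied.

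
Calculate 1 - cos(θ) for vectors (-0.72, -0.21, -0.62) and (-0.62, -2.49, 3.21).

With u = (-0.72, -0.21, -0.62), v = (-0.62, -2.49, 3.21):
u·v = (-0.72)·(-0.62) + (-0.21)·(-2.49) + (-0.62)·3.21 = 0.4464 + 0.5229 + (-1.9902) = -1.0209.
|u| = √((-0.72)² + (-0.21)² + (-0.62)²) = √(0.5184 + 0.0441 + 0.3844) = √0.9469, |v| = √((-0.62)² + (-2.49)² + 3.21²) = √(0.3844 + 6.2001 + 10.3041) = √16.8886.
cos θ = (u·v)/(|u||v|) = -1.0209/(√0.9469·√16.8886) ≈ -0.2553
Cosine distance = 1 - cos θ ≈ 1 - (-0.2553) = 1.2553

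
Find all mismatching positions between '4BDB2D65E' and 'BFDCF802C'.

Differing positions: 1, 2, 4, 5, 6, 7, 8, 9. Hamming distance = 8.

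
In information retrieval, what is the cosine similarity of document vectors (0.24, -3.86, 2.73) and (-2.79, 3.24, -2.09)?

With u = (0.24, -3.86, 2.73), v = (-2.79, 3.24, -2.09):
u·v = 0.24·(-2.79) + (-3.86)·3.24 + 2.73·(-2.09) = (-0.6696) + (-12.5064) + (-5.7057) = -18.8817.
|u| = √(0.24² + (-3.86)² + 2.73²) = √(0.0576 + 14.8996 + 7.4529) = √22.4101, |v| = √((-2.79)² + 3.24² + (-2.09)²) = √(7.7841 + 10.4976 + 4.3681) = √22.6498.
cos θ = (u·v)/(|u||v|) = -18.8817/(√22.4101·√22.6498) ≈ -0.8381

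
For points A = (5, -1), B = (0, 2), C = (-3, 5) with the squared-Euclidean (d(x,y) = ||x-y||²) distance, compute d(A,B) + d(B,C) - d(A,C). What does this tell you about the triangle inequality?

d(A,B) = 5² + 3² = 34, d(B,C) = 3² + 3² = 18, d(A,C) = 8² + 6² = 100.
d(A,B) + d(B,C) - d(A,C) = 34 + 18 - 100 = 52 - 100 = -48. This is < 0, so the triangle inequality FAILS for these points (squared-Euclidean is not a metric).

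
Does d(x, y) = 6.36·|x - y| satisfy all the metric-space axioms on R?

Yes. Since |x - y| is a metric on R and 6.36 > 0, the positive scalar multiple 6.36·|x - y| is also a metric: scaling by a positive constant preserves non-negativity, identity (d=0 ⟺ |x-y|=0 ⟺ x=y), symmetry, and the triangle inequality.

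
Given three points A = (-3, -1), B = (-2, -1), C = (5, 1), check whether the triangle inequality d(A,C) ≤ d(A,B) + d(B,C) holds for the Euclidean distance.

d(A,B) = √(1² + 0²) = √1 = 1, d(B,C) = √(7² + 2²) = √53 ≈ 7.2801, d(A,C) = √(8² + 2²) = √68 ≈ 8.2462.
d(A,C) ≈ 8.2462 ≤ 1 + 7.2801 = 8.2801. Triangle inequality is satisfied.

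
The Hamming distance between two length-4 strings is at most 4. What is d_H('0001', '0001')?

Differing positions: none. Hamming distance = 0. The maximum possible Hamming distance for length-4 strings is 4, so d_H/4 = 0/4 = 0.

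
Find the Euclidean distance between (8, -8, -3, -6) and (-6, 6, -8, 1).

√(Σ(x_i - y_i)²) = √((8 - (-6))² + (-8 - 6)² + (-3 - (-8))² + (-6 - 1)²)
= √(14² + (-14)² + 5² + (-7)²) = √(196 + 196 + 25 + 49) = √466 ≈ 21.587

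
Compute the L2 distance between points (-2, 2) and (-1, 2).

(Σ|x_i - y_i|^2)^(1/2) = (|-2 - (-1)|^2 + |2 - 2|^2)^(1/2)
= (1^2 + 0^2)^(1/2) = (1 + 0)^(1/2) = (1)^(1/2) = 1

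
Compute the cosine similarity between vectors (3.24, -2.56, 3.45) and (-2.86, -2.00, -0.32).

With u = (3.24, -2.56, 3.45), v = (-2.86, -2.00, -0.32):
u·v = 3.24·(-2.86) + (-2.56)·(-2) + 3.45·(-0.32) = (-9.2664) + 5.12 + (-1.104) = -5.2504.
|u| = √(3.24² + (-2.56)² + 3.45²) = √(10.4976 + 6.5536 + 11.9025) = √28.9537, |v| = √((-2.86)² + (-2)² + (-0.32)²) = √(8.1796 + 4 + 0.1024) = √12.282.
cos θ = (u·v)/(|u||v|) = -5.2504/(√28.9537·√12.282) ≈ -0.2784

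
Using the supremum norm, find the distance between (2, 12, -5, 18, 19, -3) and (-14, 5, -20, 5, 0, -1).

max(|x_i - y_i|) = max(|2 - (-14)|, |12 - 5|, |-5 - (-20)|, |18 - 5|, |19 - 0|, |-3 - (-1)|) = max(16, 7, 15, 13, 19, 2) = 19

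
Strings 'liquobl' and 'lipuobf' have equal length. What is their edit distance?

Let D[i][j] be the edit distance between the first i characters of 'liquobl' and the first j characters of 'lipuobf', with D[i][0] = i, D[0][j] = j, and D[i][j] = D[i-1][j-1] if the characters match, else 1 + min(D[i-1][j], D[i][j-1], D[i-1][j-1]). Filling the table (rows: prefixes of 'liquobl', columns: prefixes of 'lipuobf'):
     ε  l  i  p  u  o  b  f
  ε  0  1  2  3  4  5  6  7
  l  1  0  1  2  3  4  5  6
  i  2  1  0  1  2  3  4  5
  q  3  2  1  1  2  3  4  5
  u  4  3  2  2  1  2  3  4
  o  5  4  3  3  2  1  2  3
  b  6  5  4  4  3  2  1  2
  l  7  6  5  5  4  3  2  2
The bottom-right entry gives D[7][7] = 2, so no sequence of fewer than 2 edits works. Backtracking through the table gives one optimal edit sequence (2 edits):
  liquobl → lipuobl (sub q→p @3)
  lipuobl → lipuobf (sub l→f @7)
Edit distance = 2.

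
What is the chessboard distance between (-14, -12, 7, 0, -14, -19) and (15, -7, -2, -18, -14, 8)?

max(|x_i - y_i|) = max(|-14 - 15|, |-12 - (-7)|, |7 - (-2)|, |0 - (-18)|, |-14 - (-14)|, |-19 - 8|) = max(29, 5, 9, 18, 0, 27) = 29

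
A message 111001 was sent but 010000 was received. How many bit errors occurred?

Differing positions: 1, 3, 6. Hamming distance = 3.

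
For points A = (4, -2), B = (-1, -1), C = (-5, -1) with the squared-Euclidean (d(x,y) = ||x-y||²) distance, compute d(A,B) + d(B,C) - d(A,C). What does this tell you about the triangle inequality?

d(A,B) = 5² + 1² = 26, d(B,C) = 4² + 0² = 16, d(A,C) = 9² + 1² = 82.
d(A,B) + d(B,C) - d(A,C) = 26 + 16 - 82 = 42 - 82 = -40. This is < 0, so the triangle inequality FAILS for these points (squared-Euclidean is not a metric).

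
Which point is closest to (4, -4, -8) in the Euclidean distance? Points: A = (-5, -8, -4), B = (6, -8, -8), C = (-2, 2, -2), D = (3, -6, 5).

Distances: d(A) ≈ 10.6301, d(B) ≈ 4.4721, d(C) ≈ 10.3923, d(D) ≈ 13.1909. Nearest: B = (6, -8, -8) with distance 4.4721.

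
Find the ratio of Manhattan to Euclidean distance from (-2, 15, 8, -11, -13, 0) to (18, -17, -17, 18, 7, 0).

L1 = |-2 - 18| + |15 - (-17)| + |8 - (-17)| + |-11 - 18| + |-13 - 7| + |0 - 0| = 20 + 32 + 25 + 29 + 20 + 0 = 126
L2 = √(20² + 32² + 25² + 29² + 20² + 0²) = √3290 ≈ 57.3585
L1 ≥ L2 always (equality iff movement is along one axis); L1 > L2 here.
Ratio L1/L2 = 126/√3290 ≈ 2.1967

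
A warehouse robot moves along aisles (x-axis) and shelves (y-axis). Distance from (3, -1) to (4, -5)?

Σ|x_i - y_i| = |3 - 4| + |-1 - (-5)| = 1 + 4 = 5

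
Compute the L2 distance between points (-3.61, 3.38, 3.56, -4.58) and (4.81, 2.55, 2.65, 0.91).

(Σ|x_i - y_i|^2)^(1/2) = (|-3.61 - 4.81|^2 + |3.38 - 2.55|^2 + |3.56 - 2.65|^2 + |-4.58 - 0.91|^2)^(1/2)
= (8.42^2 + 0.83^2 + 0.91^2 + 5.49^2)^(1/2) = (70.8964 + 0.6889 + 0.8281 + 30.1401)^(1/2) = (102.5535)^(1/2) ≈ 10.1269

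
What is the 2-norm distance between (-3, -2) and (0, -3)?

(Σ|x_i - y_i|^2)^(1/2) = (|-3 - 0|^2 + |-2 - (-3)|^2)^(1/2)
= (3^2 + 1^2)^(1/2) = (9 + 1)^(1/2) = (10)^(1/2) ≈ 3.1623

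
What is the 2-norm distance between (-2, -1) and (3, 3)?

(Σ|x_i - y_i|^2)^(1/2) = (|-2 - 3|^2 + |-1 - 3|^2)^(1/2)
= (5^2 + 4^2)^(1/2) = (25 + 16)^(1/2) = (41)^(1/2) ≈ 6.4031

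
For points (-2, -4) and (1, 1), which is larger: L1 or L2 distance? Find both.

L1 = |-2 - 1| + |-4 - 1| = 3 + 5 = 8
L2 = √(3² + 5²) = √34 ≈ 5.831
L1 ≥ L2 always (equality iff movement is along one axis); L1 > L2 here.
Ratio L1/L2 = 8/√34 ≈ 1.372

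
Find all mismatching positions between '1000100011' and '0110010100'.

Differing positions: 1, 2, 3, 5, 6, 8, 9, 10. Hamming distance = 8.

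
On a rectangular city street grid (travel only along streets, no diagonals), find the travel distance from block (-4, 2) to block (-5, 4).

Σ|x_i - y_i| = |-4 - (-5)| + |2 - 4| = 1 + 2 = 3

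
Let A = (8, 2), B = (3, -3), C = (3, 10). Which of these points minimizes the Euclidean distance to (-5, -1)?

Distances: d(A) ≈ 13.3417, d(B) ≈ 8.2462, d(C) ≈ 13.6015. Nearest: B = (3, -3) with distance 8.2462.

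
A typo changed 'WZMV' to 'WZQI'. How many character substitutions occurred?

Differing positions: 3, 4. Hamming distance = 2.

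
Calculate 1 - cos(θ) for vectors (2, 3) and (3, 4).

With u = (2, 3), v = (3, 4):
u·v = 2·3 + 3·4 = 6 + 12 = 18.
|u| = √(2² + 3²) = √13, |v| = √(3² + 4²) = √25, so |u||v| = √(13·25) = √325.
cos θ = (u·v)/(|u||v|) = 18/√325 ≈ 0.9985
Cosine distance = 1 - cos θ ≈ 1 - 0.9985 = 0.0015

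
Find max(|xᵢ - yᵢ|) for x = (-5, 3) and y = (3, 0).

max(|x_i - y_i|) = max(|-5 - 3|, |3 - 0|) = max(8, 3) = 8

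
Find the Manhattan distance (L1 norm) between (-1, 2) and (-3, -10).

Σ|x_i - y_i| = |-1 - (-3)| + |2 - (-10)| = 2 + 12 = 14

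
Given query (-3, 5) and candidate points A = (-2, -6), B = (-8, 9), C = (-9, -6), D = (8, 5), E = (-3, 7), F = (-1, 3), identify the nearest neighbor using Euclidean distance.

Distances: d(A) ≈ 11.0454, d(B) ≈ 6.4031, d(C) ≈ 12.53, d(D) = 11, d(E) = 2, d(F) ≈ 2.8284. Nearest: E = (-3, 7) with distance 2.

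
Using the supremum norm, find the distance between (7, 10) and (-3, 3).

max(|x_i - y_i|) = max(|7 - (-3)|, |10 - 3|) = max(10, 7) = 10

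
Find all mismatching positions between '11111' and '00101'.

Differing positions: 1, 2, 4. Hamming distance = 3.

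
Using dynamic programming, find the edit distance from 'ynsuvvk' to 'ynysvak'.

Let D[i][j] be the edit distance between the first i characters of 'ynsuvvk' and the first j characters of 'ynysvak', with D[i][0] = i, D[0][j] = j, and D[i][j] = D[i-1][j-1] if the characters match, else 1 + min(D[i-1][j], D[i][j-1], D[i-1][j-1]). Filling the table (rows: prefixes of 'ynsuvvk', columns: prefixes of 'ynysvak'):
     ε  y  n  y  s  v  a  k
  ε  0  1  2  3  4  5  6  7
  y  1  0  1  2  3  4  5  6
  n  2  1  0  1  2  3  4  5
  s  3  2  1  1  1  2  3  4
  u  4  3  2  2  2  2  3  4
  v  5  4  3  3  3  2  3  4
  v  6  5  4  4  4  3  3  4
  k  7  6  5  5  5  4  4  3
The bottom-right entry gives D[7][7] = 3, so no sequence of fewer than 3 edits works. Backtracking through the table gives one optimal edit sequence (3 edits):
  ynsuvvk → ynyuvvk (sub s→y @3)
  ynyuvvk → ynysvvk (sub u→s @4)
  ynysvvk → ynysvak (sub v→a @6)
Edit distance = 3.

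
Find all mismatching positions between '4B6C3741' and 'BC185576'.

Differing positions: 1, 2, 3, 4, 5, 6, 7, 8. Hamming distance = 8.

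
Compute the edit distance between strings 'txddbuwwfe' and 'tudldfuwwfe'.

Let D[i][j] be the edit distance between the first i characters of 'txddbuwwfe' and the first j characters of 'tudldfuwwfe', with D[i][0] = i, D[0][j] = j, and D[i][j] = D[i-1][j-1] if the characters match, else 1 + min(D[i-1][j], D[i][j-1], D[i-1][j-1]). Filling the table (rows: prefixes of 'txddbuwwfe', columns: prefixes of 'tudldfuwwfe'):
     ε  t  u  d  l  d  f  u  w  w  f  e
  ε  0  1  2  3  4  5  6  7  8  9 10 11
  t  1  0  1  2  3  4  5  6  7  8  9 10
  x  2  1  1  2  3  4  5  6  7  8  9 10
  d  3  2  2  1  2  3  4  5  6  7  8  9
  d  4  3  3  2  2  2  3  4  5  6  7  8
  b  5  4  4  3  3  3  3  4  5  6  7  8
  u  6  5  4  4  4  4  4  3  4  5  6  7
  w  7  6  5  5  5  5  5  4  3  4  5  6
  w  8  7  6  6  6  6  6  5  4  3  4  5
  f  9  8  7  7  7  7  6  6  5  4  3  4
  e 10  9  8  8  8  8  7  7  6  5  4  3
The bottom-right entry gives D[10][11] = 3, so no sequence of fewer than 3 edits works. Backtracking through the table gives one optimal edit sequence (3 edits):
  txddbuwwfe → tuddbuwwfe (sub x→u @2)
  tuddbuwwfe → tudldbuwwfe (ins l @4)
  tudldbuwwfe → tudldfuwwfe (sub b→f @6)
Edit distance = 3.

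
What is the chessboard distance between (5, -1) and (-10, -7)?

max(|x_i - y_i|) = max(|5 - (-10)|, |-1 - (-7)|) = max(15, 6) = 15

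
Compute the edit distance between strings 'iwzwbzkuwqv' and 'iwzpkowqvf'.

Let D[i][j] be the edit distance between the first i characters of 'iwzwbzkuwqv' and the first j characters of 'iwzpkowqvf', with D[i][0] = i, D[0][j] = j, and D[i][j] = D[i-1][j-1] if the characters match, else 1 + min(D[i-1][j], D[i][j-1], D[i-1][j-1]). Filling the table (rows: prefixes of 'iwzwbzkuwqv', columns: prefixes of 'iwzpkowqvf'):
     ε  i  w  z  p  k  o  w  q  v  f
  ε  0  1  2  3  4  5  6  7  8  9 10
  i  1  0  1  2  3  4  5  6  7  8  9
  w  2  1  0  1  2  3  4  5  6  7  8
  z  3  2  1  0  1  2  3  4  5  6  7
  w  4  3  2  1  1  2  3  3  4  5  6
  b  5  4  3  2  2  2  3  4  4  5  6
  z  6  5  4  3  3  3  3  4  5  5  6
  k  7  6  5  4  4  3  4  4  5  6  6
  u  8  7  6  5  5  4  4  5  5  6  7
  w  9  8  7  6  6  5  5  4  5  6  7
  q 10  9  8  7  7  6  6  5  4  5  6
  v 11 10  9  8  8  7  7  6  5  4  5
The bottom-right entry gives D[11][10] = 5, so no sequence of fewer than 5 edits works. Backtracking through the table gives one optimal edit sequence (5 edits):
  iwzwbzkuwqv → iwzbzkuwqv (del w @4)
  iwzbzkuwqv → iwzzkuwqv (del b @4)
  iwzzkuwqv → iwzpkuwqv (sub z→p @4)
  iwzpkuwqv → iwzpkowqv (sub u→o @6)
  iwzpkowqv → iwzpkowqvf (ins f @10)
Edit distance = 5.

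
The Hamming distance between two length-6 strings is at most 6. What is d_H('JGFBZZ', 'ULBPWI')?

Differing positions: 1, 2, 3, 4, 5, 6. Hamming distance = 6. The maximum possible Hamming distance for length-6 strings is 6, so d_H/6 = 6/6 = 1.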